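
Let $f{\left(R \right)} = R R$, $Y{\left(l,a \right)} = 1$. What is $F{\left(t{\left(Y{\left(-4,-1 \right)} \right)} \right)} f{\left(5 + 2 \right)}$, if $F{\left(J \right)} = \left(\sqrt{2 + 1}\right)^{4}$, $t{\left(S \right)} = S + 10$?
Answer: $441$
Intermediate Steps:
$f{\left(R \right)} = R^{2}$
$t{\left(S \right)} = 10 + S$
$F{\left(J \right)} = 9$ ($F{\left(J \right)} = \left(\sqrt{3}\right)^{4} = 9$)
$F{\left(t{\left(Y{\left(-4,-1 \right)} \right)} \right)} f{\left(5 + 2 \right)} = 9 \left(5 + 2\right)^{2} = 9 \cdot 7^{2} = 9 \cdot 49 = 441$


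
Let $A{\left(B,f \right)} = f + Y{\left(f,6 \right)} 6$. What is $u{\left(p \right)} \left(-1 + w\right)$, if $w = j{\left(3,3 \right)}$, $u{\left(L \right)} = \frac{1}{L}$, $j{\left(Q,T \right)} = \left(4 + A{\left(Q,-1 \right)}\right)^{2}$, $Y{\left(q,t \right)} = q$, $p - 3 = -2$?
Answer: $8$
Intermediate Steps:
$p = 1$ ($p = 3 - 2 = 1$)
$A{\left(B,f \right)} = 7 f$ ($A{\left(B,f \right)} = f + f 6 = f + 6 f = 7 f$)
$j{\left(Q,T \right)} = 9$ ($j{\left(Q,T \right)} = \left(4 + 7 \left(-1\right)\right)^{2} = \left(4 - 7\right)^{2} = \left(-3\right)^{2} = 9$)
$w = 9$
$u{\left(p \right)} \left(-1 + w\right) = \frac{-1 + 9}{1} = 1 \cdot 8 = 8$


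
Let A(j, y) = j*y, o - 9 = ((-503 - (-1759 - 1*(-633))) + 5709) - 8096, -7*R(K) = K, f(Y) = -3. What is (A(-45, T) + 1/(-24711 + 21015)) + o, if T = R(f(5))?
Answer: -936823/528 ≈ -1774.3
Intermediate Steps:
R(K) = -K/7
o = -1755 (o = 9 + (((-503 - (-1759 - 1*(-633))) + 5709) - 8096) = 9 + (((-503 - (-1759 + 633)) + 5709) - 8096) = 9 + (((-503 - 1*(-1126)) + 5709) - 8096) = 9 + (((-503 + 1126) + 5709) - 8096) = 9 + ((623 + 5709) - 8096) = 9 + (6332 - 8096) = 9 - 1764 = -1755)
T = 3/7 (T = -1/7*(-3) = 3/7 ≈ 0.42857)
(A(-45, T) + 1/(-24711 + 21015)) + o = (-45*3/7 + 1/(-24711 + 21015)) - 1755 = (-135/7 + 1/(-3696)) - 1755 = (-135/7 - 1/3696) - 1755 = -10183/528 - 1755 = -936823/528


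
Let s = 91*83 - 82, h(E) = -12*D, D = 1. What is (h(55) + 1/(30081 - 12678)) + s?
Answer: 129808978/17403 ≈ 7459.0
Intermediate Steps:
h(E) = -12 (h(E) = -12*1 = -12)
s = 7471 (s = 7553 - 82 = 7471)
(h(55) + 1/(30081 - 12678)) + s = (-12 + 1/(30081 - 12678)) + 7471 = (-12 + 1/17403) + 7471 = -208835/17403 + 7471 = 129808978/17403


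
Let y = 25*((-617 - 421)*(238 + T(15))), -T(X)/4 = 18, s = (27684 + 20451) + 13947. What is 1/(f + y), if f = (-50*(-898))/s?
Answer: -31041/133715293250 ≈ -2.3214e-7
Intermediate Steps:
s = 62082 (s = 48135 + 13947 = 62082)
T(X) = -72 (T(X) = -4*18 = -72)
y = -4307700 (y = 25*((-617 - 421)*(238 - 72)) = 25*(-1038*166) = 25*(-172308) = -4307700)
f = 22450/31041 (f = -50*(-898)/62082 = 44900*(1/62082) = 22450/31041 ≈ 0.72324)
1/(f + y) = 1/(22450/31041 - 4307700) = 1/(-133715293250/31041) = -31041/133715293250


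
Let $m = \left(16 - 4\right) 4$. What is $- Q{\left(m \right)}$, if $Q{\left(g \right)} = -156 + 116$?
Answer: $40$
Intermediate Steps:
$m = 48$ ($m = 12 \cdot 4 = 48$)
$Q{\left(g \right)} = -40$
$- Q{\left(m \right)} = \left(-1\right) \left(-40\right) = 40$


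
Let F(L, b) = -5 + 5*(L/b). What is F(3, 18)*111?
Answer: -925/2 ≈ -462.50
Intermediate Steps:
F(L, b) = -5 + 5*L/b
F(3, 18)*111 = (-5 + 5*3/18)*111 = (-5 + 5*3*(1/18))*111 = (-5 + 5/6)*111 = -25/6*111 = -925/2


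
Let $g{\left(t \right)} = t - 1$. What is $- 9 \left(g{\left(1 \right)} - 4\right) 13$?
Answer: $468$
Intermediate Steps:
$g{\left(t \right)} = -1 + t$ ($g{\left(t \right)} = t - 1 = -1 + t$)
$- 9 \left(g{\left(1 \right)} - 4\right) 13 = - 9 \left(\left(-1 + 1\right) - 4\right) 13 = - 9 \left(0 - 4\right) 13 = \left(-9\right) \left(-4\right) 13 = 36 \cdot 13 = 468$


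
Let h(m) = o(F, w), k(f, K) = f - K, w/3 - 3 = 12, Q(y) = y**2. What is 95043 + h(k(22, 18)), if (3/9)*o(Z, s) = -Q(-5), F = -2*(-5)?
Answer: 94968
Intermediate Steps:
F = 10
w = 45 (w = 9 + 3*12 = 9 + 36 = 45)
o(Z, s) = -75 (o(Z, s) = 3*(-1*(-5)**2) = 3*(-1*25) = 3*(-25) = -75)
h(m) = -75
95043 + h(k(22, 18)) = 95043 - 75 = 94968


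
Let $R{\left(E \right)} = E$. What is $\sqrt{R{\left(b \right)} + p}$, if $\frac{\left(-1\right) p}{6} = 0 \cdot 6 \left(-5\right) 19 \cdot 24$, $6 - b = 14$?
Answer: $2 i \sqrt{2} \approx 2.8284 i$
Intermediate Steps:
$b = -8$ ($b = 6 - 14 = -8$)
$p = 0$ ($p = - 6 \cdot 0 \cdot 6 \left(-5\right) 19 \cdot 24 = - 6 \cdot 0 \left(-5\right) 19 \cdot 24 = - 6 \cdot 0 \cdot 19 \cdot 24 = - 6 \cdot 0 \cdot 24 = \left(-6\right) 0 = 0$)
$\sqrt{R{\left(b \right)} + p} = \sqrt{-8 + 0} = \sqrt{-8} = 2 i \sqrt{2}$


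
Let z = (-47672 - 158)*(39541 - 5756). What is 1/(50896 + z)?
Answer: -1/1615885654 ≈ -6.1886e-10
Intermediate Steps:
z = -1615936550 (z = -47830*33785 = -1615936550)
1/(50896 + z) = 1/(50896 - 1615936550) = 1/(-1615885654) = -1/1615885654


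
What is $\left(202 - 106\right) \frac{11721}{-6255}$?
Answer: $- \frac{125024}{695} \approx -179.89$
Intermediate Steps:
$\left(202 - 106\right) \frac{11721}{-6255} = \left(202 - 106\right) 11721 \left(- \frac{1}{6255}\right) = 96 \left(- \frac{3907}{2085}\right) = - \frac{125024}{695}$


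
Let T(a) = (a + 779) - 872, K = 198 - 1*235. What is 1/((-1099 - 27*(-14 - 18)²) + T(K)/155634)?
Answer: -77817/2237005364 ≈ -3.4786e-5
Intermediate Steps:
K = -37 (K = 198 - 235 = -37)
T(a) = -93 + a (T(a) = (779 + a) - 872 = -93 + a)
1/((-1099 - 27*(-14 - 18)²) + T(K)/155634) = 1/((-1099 - 27*(-14 - 18)²) + (-93 - 37)/155634) = 1/((-1099 - 27*(-32)²) - 130*1/155634) = 1/((-1099 - 27*1024) - 65/77817) = 1/((-1099 - 27648) - 65/77817) = 1/(-28747 - 65/77817) = 1/(-2237005364/77817) = -77817/2237005364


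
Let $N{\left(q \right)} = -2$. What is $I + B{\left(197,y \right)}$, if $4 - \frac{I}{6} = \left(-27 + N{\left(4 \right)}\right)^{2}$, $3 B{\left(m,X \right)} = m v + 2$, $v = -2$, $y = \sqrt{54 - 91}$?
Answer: $- \frac{15458}{3} \approx -5152.7$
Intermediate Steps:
$y = i \sqrt{37}$ ($y = \sqrt{-37} = i \sqrt{37} \approx 6.0828 i$)
$B{\left(m,X \right)} = \frac{2}{3} - \frac{2 m}{3}$ ($B{\left(m,X \right)} = \frac{m \left(-2\right) + 2}{3} = \frac{- 2 m + 2}{3} = \frac{2 - 2 m}{3} = \frac{2}{3} - \frac{2 m}{3}$)
$I = -5022$ ($I = 24 - 6 \left(-27 - 2\right)^{2} = 24 - 6 \left(-29\right)^{2} = 24 - 5046 = -5022$)
$I + B{\left(197,y \right)} = -5022 + \left(\frac{2}{3} - \frac{394}{3}\right) = -5022 - \frac{392}{3} = - \frac{15458}{3}$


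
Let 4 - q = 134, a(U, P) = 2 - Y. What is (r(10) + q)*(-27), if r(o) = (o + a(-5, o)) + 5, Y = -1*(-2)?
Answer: 3105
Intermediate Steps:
Y = 2
a(U, P) = 0 (a(U, P) = 2 - 1*2 = 2 - 2 = 0)
q = -130 (q = 4 - 1*134 = 4 - 134 = -130)
r(o) = 5 + o (r(o) = (o + 0) + 5 = o + 5 = 5 + o)
(r(10) + q)*(-27) = ((5 + 10) - 130)*(-27) = (15 - 130)*(-27) = -115*(-27) = 3105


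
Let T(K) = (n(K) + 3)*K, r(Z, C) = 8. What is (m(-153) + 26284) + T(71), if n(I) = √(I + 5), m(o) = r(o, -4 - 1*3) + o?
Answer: 26352 + 142*√19 ≈ 26971.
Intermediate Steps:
m(o) = 8 + o
n(I) = √(5 + I)
T(K) = K*(3 + √(5 + K)) (T(K) = (√(5 + K) + 3)*K = (3 + √(5 + K))*K = K*(3 + √(5 + K)))
(m(-153) + 26284) + T(71) = ((8 - 153) + 26284) + 71*(3 + √(5 + 71)) = (-145 + 26284) + 71*(3 + √76) = 26139 + 71*(3 + 2*√19) = 26139 + (213 + 142*√19) = 26352 + 142*√19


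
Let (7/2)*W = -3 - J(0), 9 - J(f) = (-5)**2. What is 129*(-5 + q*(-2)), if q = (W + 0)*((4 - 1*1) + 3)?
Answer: -44763/7 ≈ -6394.7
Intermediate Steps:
J(f) = -16 (J(f) = 9 - 1*(-5)**2 = 9 - 1*25 = 9 - 25 = -16)
W = 26/7 (W = 2*(-3 - 1*(-16))/7 = 2*(-3 + 16)/7 = (2/7)*13 = 26/7 ≈ 3.7143)
q = 156/7 (q = (26/7 + 0)*((4 - 1*1) + 3) = 26*((4 - 1) + 3)/7 = 26*(3 + 3)/7 = (26/7)*6 = 156/7 ≈ 22.286)
129*(-5 + q*(-2)) = 129*(-5 + (156/7)*(-2)) = 129*(-5 - 312/7) = 129*(-347/7) = -44763/7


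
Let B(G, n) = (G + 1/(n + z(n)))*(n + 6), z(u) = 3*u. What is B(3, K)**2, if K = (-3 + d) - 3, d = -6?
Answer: 20449/64 ≈ 319.52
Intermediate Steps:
K = -12 (K = (-3 - 6) - 3 = -9 - 3 = -12)
B(G, n) = (6 + n)*(G + 1/(4*n)) (B(G, n) = (G + 1/(n + 3*n))*(n + 6) = (G + 1/(4*n))*(6 + n) = (6 + n)*(G + 1/(4*n)))
B(3, K)**2 = (1/4 + 6*3 + (3/2)/(-12) + 3*(-12))**2 = (1/4 + 18 + (3/2)*(-1/12) - 36)**2 = (1/4 + 18 - 1/8 - 36)**2 = (-143/8)**2 = 20449/64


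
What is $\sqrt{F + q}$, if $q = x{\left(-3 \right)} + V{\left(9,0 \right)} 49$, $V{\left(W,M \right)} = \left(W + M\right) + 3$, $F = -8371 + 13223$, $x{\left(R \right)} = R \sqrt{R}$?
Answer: $\sqrt{5440 - 3 i \sqrt{3}} \approx 73.756 - 0.0352 i$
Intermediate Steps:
$x{\left(R \right)} = R^{\frac{3}{2}}$
$F = 4852$
$V{\left(W,M \right)} = 3 + M + W$ ($V{\left(W,M \right)} = \left(M + W\right) + 3 = 3 + M + W$)
$q = 588 - 3 i \sqrt{3}$ ($q = \left(-3\right)^{\frac{3}{2}} + \left(3 + 0 + 9\right) 49 = - 3 i \sqrt{3} + 12 \cdot 49 = - 3 i \sqrt{3} + 588 = 588 - 3 i \sqrt{3} \approx 588.0 - 5.1962 i$)
$\sqrt{F + q} = \sqrt{4852 + \left(588 - 3 i \sqrt{3}\right)} = \sqrt{5440 - 3 i \sqrt{3}}$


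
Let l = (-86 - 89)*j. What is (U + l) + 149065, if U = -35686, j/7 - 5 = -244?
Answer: 406154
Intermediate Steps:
j = -1673 (j = 35 + 7*(-244) = 35 - 1708 = -1673)
l = 292775 (l = (-86 - 89)*(-1673) = -175*(-1673) = 292775)
(U + l) + 149065 = (-35686 + 292775) + 149065 = 257089 + 149065 = 406154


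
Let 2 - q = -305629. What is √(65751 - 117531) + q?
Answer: 305631 + 2*I*√12945 ≈ 3.0563e+5 + 227.55*I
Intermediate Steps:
q = 305631 (q = 2 - 1*(-305629) = 2 + 305629 = 305631)
√(65751 - 117531) + q = √(65751 - 117531) + 305631 = √(-51780) + 305631 = 2*I*√12945 + 305631 = 305631 + 2*I*√12945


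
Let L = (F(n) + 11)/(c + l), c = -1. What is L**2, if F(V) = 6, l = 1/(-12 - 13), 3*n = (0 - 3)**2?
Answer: 180625/676 ≈ 267.20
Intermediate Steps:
n = 3 (n = (0 - 3)**2/3 = (1/3)*(-3)**2 = (1/3)*9 = 3)
l = -1/25 (l = 1/(-25) = -1/25 ≈ -0.040000)
L = -425/26 (L = (6 + 11)/(-1 - 1/25) = 17/(-26/25) = 17*(-25/26) = -425/26 ≈ -16.346)
L**2 = (-425/26)**2 = 180625/676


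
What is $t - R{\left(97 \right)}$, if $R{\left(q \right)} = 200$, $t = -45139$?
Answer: $-45339$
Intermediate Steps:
$t - R{\left(97 \right)} = -45139 - 200 = -45339$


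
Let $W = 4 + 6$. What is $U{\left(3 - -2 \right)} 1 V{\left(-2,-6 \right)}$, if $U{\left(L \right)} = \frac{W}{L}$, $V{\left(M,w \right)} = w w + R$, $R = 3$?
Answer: $78$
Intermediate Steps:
$W = 10$
$V{\left(M,w \right)} = 3 + w^{2}$ ($V{\left(M,w \right)} = w w + 3 = w^{2} + 3 = 3 + w^{2}$)
$U{\left(L \right)} = \frac{10}{L}$
$U{\left(3 - -2 \right)} 1 V{\left(-2,-6 \right)} = \frac{10}{3 - -2} \cdot 1 \left(3 + \left(-6\right)^{2}\right) = \frac{10}{3 + 2} \cdot 1 \left(3 + 36\right) = \frac{10}{5} \cdot 1 \cdot 39 = 10 \cdot \frac{1}{5} \cdot 39 = 2 \cdot 39 = 78$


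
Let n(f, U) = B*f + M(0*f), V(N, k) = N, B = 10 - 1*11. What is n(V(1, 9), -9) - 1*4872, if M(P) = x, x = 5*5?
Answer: -4848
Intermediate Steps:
x = 25
M(P) = 25
B = -1 (B = 10 - 11 = -1)
n(f, U) = 25 - f (n(f, U) = -f + 25 = 25 - f)
n(V(1, 9), -9) - 1*4872 = (25 - 1*1) - 1*4872 = (25 - 1) - 4872 = 24 - 4872 = -4848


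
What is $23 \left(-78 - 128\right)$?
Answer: $-4738$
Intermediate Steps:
$23 \left(-78 - 128\right) = 23 \left(-206\right) = -4738$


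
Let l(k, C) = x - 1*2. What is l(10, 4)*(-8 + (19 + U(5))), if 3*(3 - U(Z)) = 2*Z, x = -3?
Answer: -160/3 ≈ -53.333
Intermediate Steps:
U(Z) = 3 - 2*Z/3
l(k, C) = -5 (l(k, C) = -3 - 1*2 = -3 - 2 = -5)
l(10, 4)*(-8 + (19 + U(5))) = -5*(-8 + (19 + (3 - 2/3*5))) = -5*(-8 + (19 + (3 - 10/3))) = -5*(-8 + (19 - 1/3)) = -5*(-8 + 56/3) = -5*32/3 = -160/3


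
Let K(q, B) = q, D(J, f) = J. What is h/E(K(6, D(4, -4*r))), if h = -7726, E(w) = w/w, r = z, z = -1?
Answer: -7726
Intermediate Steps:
r = -1
E(w) = 1
h/E(K(6, D(4, -4*r))) = -7726/1 = -7726*1 = -7726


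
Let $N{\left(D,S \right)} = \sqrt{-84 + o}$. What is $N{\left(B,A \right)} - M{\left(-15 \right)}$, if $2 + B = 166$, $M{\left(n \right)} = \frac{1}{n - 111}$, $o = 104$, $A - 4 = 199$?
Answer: $\frac{1}{126} + 2 \sqrt{5} \approx 4.4801$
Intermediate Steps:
$A = 203$ ($A = 4 + 199 = 203$)
$M{\left(n \right)} = \frac{1}{-111 + n}$
$B = 164$ ($B = -2 + 166 = 164$)
$N{\left(D,S \right)} = 2 \sqrt{5}$ ($N{\left(D,S \right)} = \sqrt{-84 + 104} = \sqrt{20} = 2 \sqrt{5}$)
$N{\left(B,A \right)} - M{\left(-15 \right)} = 2 \sqrt{5} - \frac{1}{-111 - 15} = 2 \sqrt{5} - \frac{1}{-126} = 2 \sqrt{5} - - \frac{1}{126} = 2 \sqrt{5} + \frac{1}{126} = \frac{1}{126} + 2 \sqrt{5}$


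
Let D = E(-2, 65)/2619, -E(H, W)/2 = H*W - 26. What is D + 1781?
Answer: 1554917/873 ≈ 1781.1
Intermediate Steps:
E(H, W) = 52 - 2*H*W (E(H, W) = -2*(H*W - 26) = -2*(-26 + H*W) = 52 - 2*H*W)
D = 104/873 (D = (52 - 2*(-2)*65)/2619 = (52 + 260)*(1/2619) = 312*(1/2619) = 104/873 ≈ 0.11913)
D + 1781 = 104/873 + 1781 = 1554917/873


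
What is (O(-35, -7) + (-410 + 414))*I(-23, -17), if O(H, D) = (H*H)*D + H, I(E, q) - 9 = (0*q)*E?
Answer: -77454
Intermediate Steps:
I(E, q) = 9 (I(E, q) = 9 + (0*q)*E = 9 + 0*E = 9 + 0 = 9)
O(H, D) = H + D*H² (O(H, D) = H²*D + H = D*H² + H = H + D*H²)
(O(-35, -7) + (-410 + 414))*I(-23, -17) = (-35*(1 - 7*(-35)) + (-410 + 414))*9 = (-35*(1 + 245) + 4)*9 = (-35*246 + 4)*9 = (-8610 + 4)*9 = -8606*9 = -77454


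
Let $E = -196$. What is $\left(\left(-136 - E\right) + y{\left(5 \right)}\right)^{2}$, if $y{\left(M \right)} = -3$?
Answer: $3249$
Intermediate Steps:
$\left(\left(-136 - E\right) + y{\left(5 \right)}\right)^{2} = \left(\left(-136 - -196\right) - 3\right)^{2} = \left(\left(-136 + 196\right) - 3\right)^{2} = \left(60 - 3\right)^{2} = 57^{2} = 3249$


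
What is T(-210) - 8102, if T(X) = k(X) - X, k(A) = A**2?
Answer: 36208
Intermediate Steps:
T(X) = X**2 - X
T(-210) - 8102 = -210*(-1 - 210) - 8102 = -210*(-211) - 8102 = 44310 - 8102 = 36208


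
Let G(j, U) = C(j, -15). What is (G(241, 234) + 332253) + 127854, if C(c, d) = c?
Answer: 460348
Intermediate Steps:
G(j, U) = j
(G(241, 234) + 332253) + 127854 = (241 + 332253) + 127854 = 332494 + 127854 = 460348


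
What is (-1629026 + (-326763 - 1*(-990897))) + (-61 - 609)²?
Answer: -515992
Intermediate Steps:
(-1629026 + (-326763 - 1*(-990897))) + (-61 - 609)² = (-1629026 + (-326763 + 990897)) + (-670)² = (-1629026 + 664134) + 448900 = -964892 + 448900 = -515992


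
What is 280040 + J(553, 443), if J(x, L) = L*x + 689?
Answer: 525708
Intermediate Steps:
J(x, L) = 689 + L*x
280040 + J(553, 443) = 280040 + (689 + 443*553) = 280040 + (689 + 244979) = 280040 + 245668 = 525708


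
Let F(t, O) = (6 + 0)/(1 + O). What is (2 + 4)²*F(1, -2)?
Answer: -216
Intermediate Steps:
F(t, O) = 6/(1 + O)
(2 + 4)²*F(1, -2) = (2 + 4)²*(6/(1 - 2)) = 6²*(6/(-1)) = 36*(6*(-1)) = 36*(-6) = -216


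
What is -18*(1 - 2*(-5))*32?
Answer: -6336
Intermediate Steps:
-18*(1 - 2*(-5))*32 = -18*(1 + 10)*32 = -18*11*32 = -198*32 = -6336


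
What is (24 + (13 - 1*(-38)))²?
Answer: 5625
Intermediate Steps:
(24 + (13 - 1*(-38)))² = (24 + (13 + 38))² = (24 + 51)² = 75² = 5625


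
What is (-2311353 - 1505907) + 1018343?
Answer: -2798917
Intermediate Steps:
(-2311353 - 1505907) + 1018343 = -3817260 + 1018343 = -2798917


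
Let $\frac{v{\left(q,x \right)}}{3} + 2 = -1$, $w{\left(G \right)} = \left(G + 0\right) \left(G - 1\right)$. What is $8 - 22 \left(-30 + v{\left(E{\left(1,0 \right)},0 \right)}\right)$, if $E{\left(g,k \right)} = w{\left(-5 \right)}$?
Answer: $866$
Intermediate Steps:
$w{\left(G \right)} = G \left(-1 + G\right)$
$E{\left(g,k \right)} = 30$ ($E{\left(g,k \right)} = - 5 \left(-1 - 5\right) = \left(-5\right) \left(-6\right) = 30$)
$v{\left(q,x \right)} = -9$ ($v{\left(q,x \right)} = -6 + 3 \left(-1\right) = -6 - 3 = -9$)
$8 - 22 \left(-30 + v{\left(E{\left(1,0 \right)},0 \right)}\right) = 8 - 22 \left(-30 - 9\right) = 8 - -858 = 8 + 858 = 866$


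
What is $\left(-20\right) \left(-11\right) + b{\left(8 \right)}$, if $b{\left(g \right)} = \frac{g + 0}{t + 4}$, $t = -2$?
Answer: $224$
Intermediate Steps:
$b{\left(g \right)} = \frac{g}{2}$ ($b{\left(g \right)} = \frac{g + 0}{-2 + 4} = \frac{g}{2}$)
$\left(-20\right) \left(-11\right) + b{\left(8 \right)} = \left(-20\right) \left(-11\right) + \frac{1}{2} \cdot 8 = 220 + 4 = 224$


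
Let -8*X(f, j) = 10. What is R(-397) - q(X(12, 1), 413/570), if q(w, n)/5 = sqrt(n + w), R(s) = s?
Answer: -397 - I*sqrt(170715)/114 ≈ -397.0 - 3.6244*I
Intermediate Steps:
X(f, j) = -5/4 (X(f, j) = -1/8*10 = -5/4)
q(w, n) = 5*sqrt(n + w)
R(-397) - q(X(12, 1), 413/570) = -397 - 5*sqrt(413/570 - 5/4) = -397 - 5*sqrt(-599/1140) = -397 - 5*I*sqrt(170715)/570 = -397 - I*sqrt(170715)/114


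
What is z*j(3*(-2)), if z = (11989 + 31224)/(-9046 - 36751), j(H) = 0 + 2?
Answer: -86426/45797 ≈ -1.8872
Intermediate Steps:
j(H) = 2
z = -43213/45797 (z = 43213/(-45797) = 43213*(-1/45797) = -43213/45797 ≈ -0.94358)
z*j(3*(-2)) = -43213/45797*2 = -86426/45797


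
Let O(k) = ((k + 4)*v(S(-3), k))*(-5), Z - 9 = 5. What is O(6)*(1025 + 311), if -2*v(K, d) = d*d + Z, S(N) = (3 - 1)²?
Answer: 1670000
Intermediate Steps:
Z = 14 (Z = 9 + 5 = 14)
S(N) = 4 (S(N) = 2² = 4)
v(K, d) = -7 - d²/2 (v(K, d) = -(d*d + 14)/2 = -(d² + 14)/2 = -(14 + d²)/2 = -7 - d²/2)
O(k) = -5*(-7 - k²/2)*(4 + k) (O(k) = ((k + 4)*(-7 - k²/2))*(-5) = ((4 + k)*(-7 - k²/2))*(-5) = ((-7 - k²/2)*(4 + k))*(-5) = -5*(-7 - k²/2)*(4 + k))
O(6)*(1025 + 311) = (5*(4 + 6)*(14 + 6²)/2)*(1025 + 311) = ((5/2)*10*(14 + 36))*1336 = ((5/2)*10*50)*1336 = 1250*1336 = 1670000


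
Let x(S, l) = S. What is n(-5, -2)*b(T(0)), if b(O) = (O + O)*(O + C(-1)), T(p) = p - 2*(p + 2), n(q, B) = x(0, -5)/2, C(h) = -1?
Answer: 0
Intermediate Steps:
n(q, B) = 0 (n(q, B) = 0/2 = 0*(½) = 0)
T(p) = -4 - p (T(p) = p - 2*(2 + p) = p + (-4 - 2*p) = -4 - p)
b(O) = 2*O*(-1 + O) (b(O) = (O + O)*(O - 1) = (2*O)*(-1 + O) = 2*O*(-1 + O))
n(-5, -2)*b(T(0)) = 0*(2*(-4 - 1*0)*(-1 + (-4 - 1*0))) = 0*(2*(-4 + 0)*(-1 + (-4 + 0))) = 0*(2*(-4)*(-1 - 4)) = 0*(2*(-4)*(-5)) = 0*40 = 0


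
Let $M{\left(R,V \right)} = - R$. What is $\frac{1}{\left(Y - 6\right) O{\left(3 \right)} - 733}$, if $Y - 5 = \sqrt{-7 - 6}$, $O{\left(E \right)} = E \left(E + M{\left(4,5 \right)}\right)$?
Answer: $\frac{i}{- 730 i + 3 \sqrt{13}} \approx -0.0013696 + 2.0293 \cdot 10^{-5} i$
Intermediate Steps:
$O{\left(E \right)} = E \left(-4 + E\right)$ ($O{\left(E \right)} = E \left(E - 4\right) = E \left(-4 + E\right)$)
$Y = 5 + i \sqrt{13}$ ($Y = 5 + \sqrt{-7 - 6} = 5 + \sqrt{-13} = 5 + i \sqrt{13} \approx 5.0 + 3.6056 i$)
$\frac{1}{\left(Y - 6\right) O{\left(3 \right)} - 733} = \frac{1}{\left(\left(5 + i \sqrt{13}\right) - 6\right) 3 \left(-4 + 3\right) - 733} = \frac{1}{\left(-1 + i \sqrt{13}\right) 3 \left(-1\right) - 733} = \frac{1}{\left(-1 + i \sqrt{13}\right) \left(-3\right) - 733} = \frac{1}{\left(3 - 3 i \sqrt{13}\right) - 733} = \frac{1}{-730 - 3 i \sqrt{13}}$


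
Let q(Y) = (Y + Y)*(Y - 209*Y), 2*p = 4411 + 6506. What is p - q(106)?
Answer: 9359269/2 ≈ 4.6796e+6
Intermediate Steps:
p = 10917/2 (p = (4411 + 6506)/2 = (1/2)*10917 = 10917/2 ≈ 5458.5)
q(Y) = -416*Y**2 (q(Y) = (2*Y)*(-208*Y) = -416*Y**2)
p - q(106) = 10917/2 - (-416)*106**2 = 10917/2 - (-416)*11236 = 10917/2 - 1*(-4674176) = 10917/2 + 4674176 = 9359269/2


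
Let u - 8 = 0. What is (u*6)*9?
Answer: 432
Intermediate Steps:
u = 8 (u = 8 + 0 = 8)
(u*6)*9 = (8*6)*9 = 48*9 = 432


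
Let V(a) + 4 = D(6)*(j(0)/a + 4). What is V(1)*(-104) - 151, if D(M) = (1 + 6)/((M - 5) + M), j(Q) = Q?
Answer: -151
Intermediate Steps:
D(M) = 7/(-5 + 2*M) (D(M) = 7/((-5 + M) + M) = 7/(-5 + 2*M))
V(a) = 0 (V(a) = -4 + (7/(-5 + 2*6))*(0/a + 4) = -4 + (7/(-5 + 12))*(0 + 4) = -4 + (7/7)*4 = -4 + (7*(1/7))*4 = -4 + 1*4 = -4 + 4 = 0)
V(1)*(-104) - 151 = 0*(-104) - 151 = 0 - 151 = -151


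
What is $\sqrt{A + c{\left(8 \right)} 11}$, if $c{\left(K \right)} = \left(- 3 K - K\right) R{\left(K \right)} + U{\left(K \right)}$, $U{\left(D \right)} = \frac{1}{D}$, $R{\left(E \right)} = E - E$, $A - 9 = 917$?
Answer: $\frac{\sqrt{14838}}{4} \approx 30.453$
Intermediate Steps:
$A = 926$ ($A = 9 + 917 = 926$)
$R{\left(E \right)} = 0$
$c{\left(K \right)} = \frac{1}{K}$ ($c{\left(K \right)} = \left(- 3 K - K\right) 0 + \frac{1}{K} = - 4 K 0 + \frac{1}{K} = 0 + \frac{1}{K} = \frac{1}{K}$)
$\sqrt{A + c{\left(8 \right)} 11} = \sqrt{926 + \frac{1}{8} \cdot 11} = \sqrt{926 + \frac{11}{8}} = \sqrt{\frac{7419}{8}} = \frac{\sqrt{14838}}{4}$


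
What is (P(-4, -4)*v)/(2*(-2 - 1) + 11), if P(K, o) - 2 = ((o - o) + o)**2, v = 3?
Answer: 54/5 ≈ 10.800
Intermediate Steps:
P(K, o) = 2 + o**2 (P(K, o) = 2 + ((o - o) + o)**2 = 2 + (0 + o)**2 = 2 + o**2)
(P(-4, -4)*v)/(2*(-2 - 1) + 11) = ((2 + (-4)**2)*3)/(2*(-2 - 1) + 11) = ((2 + 16)*3)/(2*(-3) + 11) = (18*3)/(-6 + 11) = 54/5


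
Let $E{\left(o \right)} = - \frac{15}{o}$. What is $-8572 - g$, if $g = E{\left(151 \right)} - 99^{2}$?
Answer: $\frac{185594}{151} \approx 1229.1$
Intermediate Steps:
$g = - \frac{1479966}{151}$ ($g = - \frac{15}{151} - 99^{2} = \left(-15\right) \frac{1}{151} - 9801 = - \frac{15}{151} - 9801 = - \frac{1479966}{151} \approx -9801.1$)
$-8572 - g = -8572 - - \frac{1479966}{151} = -8572 + \frac{1479966}{151} = \frac{185594}{151}$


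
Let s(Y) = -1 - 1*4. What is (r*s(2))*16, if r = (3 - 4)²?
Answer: -80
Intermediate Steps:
r = 1 (r = (-1)² = 1)
s(Y) = -5 (s(Y) = -1 - 4 = -5)
(r*s(2))*16 = (1*(-5))*16 = -5*16 = -80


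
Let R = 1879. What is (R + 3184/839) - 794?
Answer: 913499/839 ≈ 1088.8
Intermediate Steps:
(R + 3184/839) - 794 = (1879 + 3184/839) - 794 = 1579665/839 - 794 = 913499/839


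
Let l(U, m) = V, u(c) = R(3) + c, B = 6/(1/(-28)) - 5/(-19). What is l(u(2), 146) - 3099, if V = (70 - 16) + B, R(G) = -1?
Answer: -61042/19 ≈ -3212.7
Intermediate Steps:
B = -3187/19 (B = 6/(-1/28) - 5*(-1/19) = 6*(-28) + 5/19 = -168 + 5/19 = -3187/19 ≈ -167.74)
u(c) = -1 + c
V = -2161/19 (V = (70 - 16) - 3187/19 = 54 - 3187/19 = -2161/19 ≈ -113.74)
l(U, m) = -2161/19
l(u(2), 146) - 3099 = -2161/19 - 3099 = -61042/19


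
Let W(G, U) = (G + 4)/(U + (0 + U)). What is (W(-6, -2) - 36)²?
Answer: 5041/4 ≈ 1260.3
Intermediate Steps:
W(G, U) = (4 + G)/(2*U) (W(G, U) = (4 + G)/(U + U) = (4 + G)/((2*U)) = (4 + G)*(1/(2*U)) = (4 + G)/(2*U))
(W(-6, -2) - 36)² = ((½)*(4 - 6)/(-2) - 36)² = ((½)*(-½)*(-2) - 36)² = (½ - 36)² = (-71/2)² = 5041/4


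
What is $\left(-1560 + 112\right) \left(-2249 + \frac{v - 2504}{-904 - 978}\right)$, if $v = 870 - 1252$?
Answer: $\frac{3062325968}{941} \approx 3.2543 \cdot 10^{6}$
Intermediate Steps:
$v = -382$ ($v = 870 - 1252 = -382$)
$\left(-1560 + 112\right) \left(-2249 + \frac{v - 2504}{-904 - 978}\right) = \left(-1560 + 112\right) \left(-2249 + \frac{-382 - 2504}{-904 - 978}\right) = - 1448 \left(-2249 - \frac{2886}{-1882}\right) = - 1448 \left(-2249 - - \frac{1443}{941}\right) = - 1448 \left(-2249 + \frac{1443}{941}\right) = \left(-1448\right) \left(- \frac{2114866}{941}\right) = \frac{3062325968}{941}$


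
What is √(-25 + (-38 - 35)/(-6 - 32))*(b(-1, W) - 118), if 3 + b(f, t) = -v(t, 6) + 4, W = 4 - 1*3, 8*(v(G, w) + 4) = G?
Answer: -905*I*√33326/304 ≈ -543.46*I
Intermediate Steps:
v(G, w) = -4 + G/8
W = 1 (W = 4 - 3 = 1)
b(f, t) = 5 - t/8 (b(f, t) = -3 + (-(-4 + t/8) + 4) = -3 + ((4 - t/8) + 4) = -3 + (8 - t/8) = 5 - t/8)
√(-25 + (-38 - 35)/(-6 - 32))*(b(-1, W) - 118) = √(-25 + (-38 - 35)/(-6 - 32))*((5 - ⅛*1) - 118) = √(-25 - 73/(-38))*((5 - ⅛) - 118) = √(-25 - 73*(-1/38))*(39/8 - 118) = √(-25 + 73/38)*(-905/8) = √(-877/38)*(-905/8) = (I*√33326/38)*(-905/8) = -905*I*√33326/304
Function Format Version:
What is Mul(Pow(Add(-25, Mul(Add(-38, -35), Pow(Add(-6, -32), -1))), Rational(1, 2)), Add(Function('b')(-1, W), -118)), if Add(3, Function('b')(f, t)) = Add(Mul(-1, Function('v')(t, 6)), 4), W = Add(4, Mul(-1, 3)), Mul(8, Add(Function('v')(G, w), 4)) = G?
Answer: Mul(Rational(-905, 304), I, Pow(33326, Rational(1, 2))) ≈ Mul(-543.46, I)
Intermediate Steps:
Function('v')(G, w) = Add(-4, Mul(Rational(1, 8), G))
W = 1 (W = Add(4, -3) = 1)
Function('b')(f, t) = Add(5, Mul(Rational(-1, 8), t)) (Function('b')(f, t) = Add(-3, Add(Mul(-1, Add(-4, Mul(Rational(1, 8), t))), 4)) = Add(-3, Add(Add(4, Mul(Rational(-1, 8), t)), 4)) = Add(-3, Add(8, Mul(Rational(-1, 8), t))) = Add(5, Mul(Rational(-1, 8), t)))
Mul(Pow(Add(-25, Mul(Add(-38, -35), Pow(Add(-6, -32), -1))), Rational(1, 2)), Add(Function('b')(-1, W), -118)) = Mul(Pow(Add(-25, Mul(Add(-38, -35), Pow(Add(-6, -32), -1))), Rational(1, 2)), Add(Add(5, Mul(Rational(-1, 8), 1)), -118)) = Mul(Pow(Add(-25, Mul(-73, Pow(-38, -1))), Rational(1, 2)), Add(Add(5, Rational(-1, 8)), -118)) = Mul(Pow(Add(-25, Mul(-73, Rational(-1, 38))), Rational(1, 2)), Add(Rational(39, 8), -118)) = Mul(Pow(Add(-25, Rational(73, 38)), Rational(1, 2)), Rational(-905, 8)) = Mul(Pow(Rational(-877, 38), Rational(1, 2)), Rational(-905, 8)) = Mul(Mul(Rational(1, 38), I, Pow(33326, Rational(1, 2))), Rational(-905, 8)) = Mul(Rational(-905, 304), I, Pow(33326, Rational(1, 2)))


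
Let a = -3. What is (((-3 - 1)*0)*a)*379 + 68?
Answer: 68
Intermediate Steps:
(((-3 - 1)*0)*a)*379 + 68 = (((-3 - 1)*0)*(-3))*379 + 68 = (-4*0*(-3))*379 + 68 = (0*(-3))*379 + 68 = 0*379 + 68 = 0 + 68 = 68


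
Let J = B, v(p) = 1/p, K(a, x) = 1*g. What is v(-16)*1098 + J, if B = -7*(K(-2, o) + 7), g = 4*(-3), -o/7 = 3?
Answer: -269/8 ≈ -33.625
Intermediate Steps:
o = -21 (o = -7*3 = -21)
g = -12
K(a, x) = -12 (K(a, x) = 1*(-12) = -12)
B = 35 (B = -7*(-12 + 7) = -7*(-5) = 35)
J = 35
v(-16)*1098 + J = 1098/(-16) + 35 = -1/16*1098 + 35 = -549/8 + 35 = -269/8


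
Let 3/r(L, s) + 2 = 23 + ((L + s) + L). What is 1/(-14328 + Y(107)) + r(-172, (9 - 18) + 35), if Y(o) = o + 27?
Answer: -14293/1405206 ≈ -0.010171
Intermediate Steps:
Y(o) = 27 + o
r(L, s) = 3/(21 + s + 2*L) (r(L, s) = 3/(-2 + (23 + ((L + s) + L))) = 3/(-2 + (23 + (s + 2*L))) = 3/(-2 + (23 + s + 2*L)) = 3/(21 + s + 2*L))
1/(-14328 + Y(107)) + r(-172, (9 - 18) + 35) = 1/(-14328 + (27 + 107)) + 3/(21 + ((9 - 18) + 35) + 2*(-172)) = 1/(-14328 + 134) + 3/(21 + (-9 + 35) - 344) = 1/(-14194) + 3/(21 + 26 - 344) = -1/14194 + 3/(-297) = -1/14194 + 3*(-1/297) = -1/14194 - 1/99 = -14293/1405206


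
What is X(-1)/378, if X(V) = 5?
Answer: 5/378 ≈ 0.013228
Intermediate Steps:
X(-1)/378 = 5/378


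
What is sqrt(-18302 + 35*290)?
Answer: 2*I*sqrt(2038) ≈ 90.288*I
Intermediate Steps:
sqrt(-18302 + 35*290) = sqrt(-18302 + 10150) = sqrt(-8152) = 2*I*sqrt(2038)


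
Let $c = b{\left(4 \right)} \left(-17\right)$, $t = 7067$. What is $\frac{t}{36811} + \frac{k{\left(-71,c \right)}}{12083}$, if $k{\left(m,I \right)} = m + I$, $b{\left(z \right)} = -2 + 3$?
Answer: $\frac{292353}{1582873} \approx 0.1847$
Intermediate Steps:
$b{\left(z \right)} = 1$
$c = -17$ ($c = 1 \left(-17\right) = -17$)
$k{\left(m,I \right)} = I + m$
$\frac{t}{36811} + \frac{k{\left(-71,c \right)}}{12083} = \frac{7067}{36811} + \frac{-17 - 71}{12083} = 7067 \cdot \frac{1}{36811} - \frac{88}{12083} = \frac{7067}{36811} - \frac{88}{12083} = \frac{292353}{1582873}$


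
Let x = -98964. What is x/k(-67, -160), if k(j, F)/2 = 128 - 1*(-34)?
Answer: -2749/9 ≈ -305.44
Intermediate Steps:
k(j, F) = 324 (k(j, F) = 2*(128 - 1*(-34)) = 2*(128 + 34) = 2*162 = 324)
x/k(-67, -160) = -98964/324 = -98964*1/324 = -2749/9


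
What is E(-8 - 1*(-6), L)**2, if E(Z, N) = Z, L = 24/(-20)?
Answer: 4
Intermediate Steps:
L = -6/5 (L = 24*(-1/20) = -6/5 ≈ -1.2000)
E(-8 - 1*(-6), L)**2 = (-8 - 1*(-6))**2 = (-8 + 6)**2 = (-2)**2 = 4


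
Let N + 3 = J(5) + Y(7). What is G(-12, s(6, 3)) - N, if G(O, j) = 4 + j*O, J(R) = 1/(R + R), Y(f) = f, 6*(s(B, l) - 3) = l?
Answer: -421/10 ≈ -42.100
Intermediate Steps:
s(B, l) = 3 + l/6
J(R) = 1/(2*R)
G(O, j) = 4 + O*j
N = 41/10 (N = -3 + ((½)/5 + 7) = -3 + ((½)*(⅕) + 7) = -3 + (⅒ + 7) = -3 + 71/10 = 41/10 ≈ 4.1000)
G(-12, s(6, 3)) - N = (4 - 12*(3 + (⅙)*3)) - 1*41/10 = (4 - 12*(3 + ½)) - 41/10 = (4 - 12*7/2) - 41/10 = (4 - 42) - 41/10 = -38 - 41/10 = -421/10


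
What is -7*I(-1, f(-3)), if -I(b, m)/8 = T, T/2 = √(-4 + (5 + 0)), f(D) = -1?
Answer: 112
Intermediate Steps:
T = 2 (T = 2*√(-4 + (5 + 0)) = 2*√(-4 + 5) = 2*√1 = 2*1 = 2)
I(b, m) = -16 (I(b, m) = -8*2 = -16)
-7*I(-1, f(-3)) = -7*(-16) = 112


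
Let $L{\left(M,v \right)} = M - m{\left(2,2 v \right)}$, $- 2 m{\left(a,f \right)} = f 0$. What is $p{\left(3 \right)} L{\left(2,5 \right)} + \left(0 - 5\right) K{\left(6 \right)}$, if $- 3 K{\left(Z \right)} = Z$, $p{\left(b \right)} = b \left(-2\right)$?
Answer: $-2$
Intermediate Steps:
$p{\left(b \right)} = - 2 b$
$m{\left(a,f \right)} = 0$ ($m{\left(a,f \right)} = - \frac{f 0}{2} = \left(- \frac{1}{2}\right) 0 = 0$)
$L{\left(M,v \right)} = M$ ($L{\left(M,v \right)} = M - 0 = M + 0 = M$)
$K{\left(Z \right)} = - \frac{Z}{3}$
$p{\left(3 \right)} L{\left(2,5 \right)} + \left(0 - 5\right) K{\left(6 \right)} = \left(-2\right) 3 \cdot 2 + \left(0 - 5\right) \left(\left(- \frac{1}{3}\right) 6\right) = \left(-6\right) 2 - -10 = -12 + 10 = -2$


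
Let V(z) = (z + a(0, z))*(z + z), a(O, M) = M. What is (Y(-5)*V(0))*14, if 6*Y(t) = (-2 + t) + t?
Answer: 0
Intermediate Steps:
Y(t) = -⅓ + t/3 (Y(t) = ((-2 + t) + t)/6 = (-2 + 2*t)/6 = -⅓ + t/3)
V(z) = 4*z² (V(z) = (z + z)*(z + z) = (2*z)*(2*z) = 4*z²)
(Y(-5)*V(0))*14 = ((-⅓ + (⅓)*(-5))*(4*0²))*14 = ((-⅓ - 5/3)*(4*0))*14 = -2*0*14 = 0*14 = 0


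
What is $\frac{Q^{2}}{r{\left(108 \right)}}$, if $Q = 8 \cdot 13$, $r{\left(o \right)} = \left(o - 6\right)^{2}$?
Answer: $\frac{2704}{2601} \approx 1.0396$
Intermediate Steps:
$r{\left(o \right)} = \left(-6 + o\right)^{2}$
$Q = 104$
$\frac{Q^{2}}{r{\left(108 \right)}} = \frac{104^{2}}{\left(-6 + 108\right)^{2}} = \frac{10816}{102^{2}} = \frac{10816}{10404} = 10816 \cdot \frac{1}{10404} = \frac{2704}{2601}$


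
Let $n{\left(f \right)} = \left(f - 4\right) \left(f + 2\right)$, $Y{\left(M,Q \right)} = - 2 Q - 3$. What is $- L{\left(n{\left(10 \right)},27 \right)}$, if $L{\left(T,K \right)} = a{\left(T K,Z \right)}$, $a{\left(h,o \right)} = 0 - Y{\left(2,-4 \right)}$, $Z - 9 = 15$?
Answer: $5$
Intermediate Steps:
$Z = 24$ ($Z = 9 + 15 = 24$)
$Y{\left(M,Q \right)} = -3 - 2 Q$
$n{\left(f \right)} = \left(-4 + f\right) \left(2 + f\right)$
$a{\left(h,o \right)} = -5$ ($a{\left(h,o \right)} = 0 - \left(-3 - -8\right) = 0 - \left(-3 + 8\right) = 0 - 5 = -5$)
$L{\left(T,K \right)} = -5$
$- L{\left(n{\left(10 \right)},27 \right)} = \left(-1\right) \left(-5\right) = 5$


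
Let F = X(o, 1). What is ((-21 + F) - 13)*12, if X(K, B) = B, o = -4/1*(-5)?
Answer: -396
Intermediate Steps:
o = 20 (o = -4*1*(-5) = -4*(-5) = 20)
F = 1
((-21 + F) - 13)*12 = ((-21 + 1) - 13)*12 = (-20 - 13)*12 = -33*12 = -396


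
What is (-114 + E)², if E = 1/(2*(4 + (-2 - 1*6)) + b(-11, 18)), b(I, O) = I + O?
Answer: 13225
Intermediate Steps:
E = -1 (E = 1/(2*(4 + (-2 - 1*6)) + (-11 + 18)) = 1/(2*(4 + (-2 - 6)) + 7) = 1/(2*(4 - 8) + 7) = 1/(2*(-4) + 7) = 1/(-8 + 7) = 1/(-1) = -1)
(-114 + E)² = (-114 - 1)² = (-115)² = 13225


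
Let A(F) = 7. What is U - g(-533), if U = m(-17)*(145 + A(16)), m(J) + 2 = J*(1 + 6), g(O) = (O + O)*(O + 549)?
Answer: -1336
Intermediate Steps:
g(O) = 2*O*(549 + O) (g(O) = (2*O)*(549 + O) = 2*O*(549 + O))
m(J) = -2 + 7*J (m(J) = -2 + J*(1 + 6) = -2 + J*7 = -2 + 7*J)
U = -18392 (U = (-2 + 7*(-17))*(145 + 7) = (-2 - 119)*152 = -121*152 = -18392)
U - g(-533) = -18392 - 2*(-533)*(549 - 533) = -18392 - 2*(-533)*16 = -18392 - 1*(-17056) = -18392 + 17056 = -1336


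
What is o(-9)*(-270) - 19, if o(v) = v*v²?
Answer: 196811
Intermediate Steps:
o(v) = v³
o(-9)*(-270) - 19 = (-9)³*(-270) - 19 = -729*(-270) - 19 = 196830 - 19 = 196811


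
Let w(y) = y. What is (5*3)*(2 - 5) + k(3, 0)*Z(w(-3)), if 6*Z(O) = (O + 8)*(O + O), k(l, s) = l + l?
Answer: -75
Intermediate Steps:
k(l, s) = 2*l
Z(O) = O*(8 + O)/3 (Z(O) = ((O + 8)*(O + O))/6 = ((8 + O)*(2*O))/6 = (2*O*(8 + O))/6 = O*(8 + O)/3)
(5*3)*(2 - 5) + k(3, 0)*Z(w(-3)) = (5*3)*(2 - 5) + (2*3)*((⅓)*(-3)*(8 - 3)) = 15*(-3) + 6*((⅓)*(-3)*5) = -45 + 6*(-5) = -45 - 30 = -75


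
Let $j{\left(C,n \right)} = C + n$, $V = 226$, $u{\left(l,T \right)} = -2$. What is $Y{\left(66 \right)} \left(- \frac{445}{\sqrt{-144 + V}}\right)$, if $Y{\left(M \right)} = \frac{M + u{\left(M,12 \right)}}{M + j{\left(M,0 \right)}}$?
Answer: $- \frac{3560 \sqrt{82}}{1353} \approx -23.826$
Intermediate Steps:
$Y{\left(M \right)} = \frac{-2 + M}{2 M}$ ($Y{\left(M \right)} = \frac{M - 2}{M + \left(M + 0\right)} = \frac{-2 + M}{M + M} = \frac{-2 + M}{2 M}$)
$Y{\left(66 \right)} \left(- \frac{445}{\sqrt{-144 + V}}\right) = \frac{-2 + 66}{2 \cdot 66} \left(- \frac{445}{\sqrt{-144 + 226}}\right) = \frac{1}{2} \cdot \frac{1}{66} \cdot 64 \left(- \frac{445}{\sqrt{82}}\right) = \frac{16 \left(- 445 \frac{\sqrt{82}}{82}\right)}{33} = \frac{16 \left(- \frac{445 \sqrt{82}}{82}\right)}{33} = - \frac{3560 \sqrt{82}}{1353}$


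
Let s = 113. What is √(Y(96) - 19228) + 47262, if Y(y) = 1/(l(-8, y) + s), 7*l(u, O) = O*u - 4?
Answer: 47262 + 5*I*√277647/19 ≈ 47262.0 + 138.66*I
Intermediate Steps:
l(u, O) = -4/7 + O*u/7 (l(u, O) = (O*u - 4)/7 = (-4 + O*u)/7 = -4/7 + O*u/7)
Y(y) = 1/(787/7 - 8*y/7) (Y(y) = 1/((-4/7 + (⅐)*y*(-8)) + 113) = 1/((-4/7 - 8*y/7) + 113) = 1/(787/7 - 8*y/7))
√(Y(96) - 19228) + 47262 = √(7/(787 - 8*96) - 19228) + 47262 = √(7/(787 - 768) - 19228) + 47262 = √(7/19 - 19228) + 47262 = √(-365325/19) + 47262 = 5*I*√277647/19 + 47262 = 47262 + 5*I*√277647/19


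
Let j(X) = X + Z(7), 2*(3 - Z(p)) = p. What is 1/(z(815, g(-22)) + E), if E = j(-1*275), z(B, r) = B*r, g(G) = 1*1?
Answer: 2/1079 ≈ 0.0018536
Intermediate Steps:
g(G) = 1
Z(p) = 3 - p/2
j(X) = -1/2 + X (j(X) = X + (3 - 1/2*7) = X + (3 - 7/2) = X - 1/2 = -1/2 + X)
E = -551/2 (E = -1/2 - 1*275 = -1/2 - 275 = -551/2 ≈ -275.50)
1/(z(815, g(-22)) + E) = 1/(815*1 - 551/2) = 1/(815 - 551/2) = 1/(1079/2) = 2/1079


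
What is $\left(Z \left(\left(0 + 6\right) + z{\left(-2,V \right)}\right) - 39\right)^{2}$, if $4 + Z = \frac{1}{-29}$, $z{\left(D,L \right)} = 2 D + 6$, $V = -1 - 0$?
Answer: $\frac{4272489}{841} \approx 5080.3$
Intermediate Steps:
$V = -1$ ($V = -1 + 0 = -1$)
$z{\left(D,L \right)} = 6 + 2 D$
$Z = - \frac{117}{29}$ ($Z = -4 + \frac{1}{-29} = -4 - \frac{1}{29} = - \frac{117}{29} \approx -4.0345$)
$\left(Z \left(\left(0 + 6\right) + z{\left(-2,V \right)}\right) - 39\right)^{2} = \left(- \frac{117 \left(\left(0 + 6\right) + \left(6 + 2 \left(-2\right)\right)\right)}{29} - 39\right)^{2} = \left(- \frac{117 \left(6 + \left(6 - 4\right)\right)}{29} + \left(-44 + 5\right)\right)^{2} = \left(- \frac{117 \left(6 + 2\right)}{29} - 39\right)^{2} = \left(\left(- \frac{117}{29}\right) 8 - 39\right)^{2} = \left(- \frac{936}{29} - 39\right)^{2} = \left(- \frac{2067}{29}\right)^{2} = \frac{4272489}{841}$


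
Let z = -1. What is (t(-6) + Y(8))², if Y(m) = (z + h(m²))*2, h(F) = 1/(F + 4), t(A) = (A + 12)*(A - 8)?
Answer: 8543929/1156 ≈ 7390.9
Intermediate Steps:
t(A) = (-8 + A)*(12 + A) (t(A) = (12 + A)*(-8 + A) = (-8 + A)*(12 + A))
h(F) = 1/(4 + F)
Y(m) = -2 + 2/(4 + m²) (Y(m) = (-1 + 1/(4 + m²))*2 = -2 + 2/(4 + m²))
(t(-6) + Y(8))² = ((-96 + (-6)² + 4*(-6)) + (-2 + 2/(4 + 8²)))² = ((-96 + 36 - 24) + (-2 + 2/(4 + 64)))² = (-84 + (-2 + 2/68))² = (-84 + (-2 + 2*(1/68)))² = (-84 + (-2 + 1/34))² = (-84 - 67/34)² = (-2923/34)² = 8543929/1156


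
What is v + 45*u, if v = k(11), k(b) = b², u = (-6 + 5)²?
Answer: 166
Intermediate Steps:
u = 1 (u = (-1)² = 1)
v = 121 (v = 11² = 121)
v + 45*u = 121 + 45*1 = 121 + 45 = 166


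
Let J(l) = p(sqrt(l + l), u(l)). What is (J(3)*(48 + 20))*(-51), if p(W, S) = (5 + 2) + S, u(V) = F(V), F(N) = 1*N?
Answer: -34680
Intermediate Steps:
F(N) = N
u(V) = V
p(W, S) = 7 + S
J(l) = 7 + l
(J(3)*(48 + 20))*(-51) = ((7 + 3)*(48 + 20))*(-51) = (10*68)*(-51) = 680*(-51) = -34680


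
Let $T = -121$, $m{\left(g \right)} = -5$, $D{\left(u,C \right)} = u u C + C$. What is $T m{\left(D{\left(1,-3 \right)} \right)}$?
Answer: $605$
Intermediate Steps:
$D{\left(u,C \right)} = C + C u^{2}$ ($D{\left(u,C \right)} = u^{2} C + C = C u^{2} + C = C + C u^{2}$)
$T m{\left(D{\left(1,-3 \right)} \right)} = \left(-121\right) \left(-5\right) = 605$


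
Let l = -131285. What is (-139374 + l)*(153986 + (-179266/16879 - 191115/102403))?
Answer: -72032399954572824941/1728460237 ≈ -4.1674e+10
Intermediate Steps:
(-139374 + l)*(153986 + (-179266/16879 - 191115/102403)) = (-139374 - 131285)*(153986 + (-179266/16879 - 191115/102403)) = -270659*(153986 + (-179266*1/16879 - 191115*1/102403)) = -270659*(153986 + (-179266/16879 - 191115/102403)) = -270659*(153986 - 21583206283/1728460237) = -270659*266137094848399/1728460237 = -72032399954572824941/1728460237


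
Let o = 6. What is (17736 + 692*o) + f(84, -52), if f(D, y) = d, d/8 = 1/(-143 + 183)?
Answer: 109441/5 ≈ 21888.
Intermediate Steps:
d = ⅕ (d = 8/(-143 + 183) = 8/40 = 8*(1/40) = ⅕ ≈ 0.20000)
f(D, y) = ⅕
(17736 + 692*o) + f(84, -52) = (17736 + 692*6) + ⅕ = (17736 + 4152) + ⅕ = 21888 + ⅕ = 109441/5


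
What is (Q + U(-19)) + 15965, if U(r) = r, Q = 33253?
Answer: 49199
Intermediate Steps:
(Q + U(-19)) + 15965 = (33253 - 19) + 15965 = 33234 + 15965 = 49199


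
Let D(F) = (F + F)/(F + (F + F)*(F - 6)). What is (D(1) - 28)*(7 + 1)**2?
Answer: -16256/9 ≈ -1806.2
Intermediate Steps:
D(F) = 2*F/(F + 2*F*(-6 + F)) (D(F) = (2*F)/(F + (2*F)*(-6 + F)) = (2*F)/(F + 2*F*(-6 + F)) = 2*F/(F + 2*F*(-6 + F)))
(D(1) - 28)*(7 + 1)**2 = (2/(-11 + 2*1) - 28)*(7 + 1)**2 = (2/(-11 + 2) - 28)*8**2 = (2/(-9) - 28)*64 = (2*(-1/9) - 28)*64 = (-2/9 - 28)*64 = -254/9*64 = -16256/9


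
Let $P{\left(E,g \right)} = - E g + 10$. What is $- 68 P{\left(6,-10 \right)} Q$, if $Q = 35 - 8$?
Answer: $-128520$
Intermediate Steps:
$P{\left(E,g \right)} = 10 - E g$ ($P{\left(E,g \right)} = - E g + 10 = 10 - E g$)
$Q = 27$ ($Q = 35 - 8 = 27$)
$- 68 P{\left(6,-10 \right)} Q = - 68 \left(10 - 6 \left(-10\right)\right) 27 = - 68 \left(10 + 60\right) 27 = \left(-68\right) 70 \cdot 27 = \left(-4760\right) 27 = -128520$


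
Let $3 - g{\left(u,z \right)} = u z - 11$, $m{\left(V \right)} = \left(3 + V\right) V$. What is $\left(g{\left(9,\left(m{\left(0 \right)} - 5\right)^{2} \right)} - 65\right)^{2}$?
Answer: $76176$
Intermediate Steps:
$m{\left(V \right)} = V \left(3 + V\right)$
$g{\left(u,z \right)} = 14 - u z$ ($g{\left(u,z \right)} = 3 - \left(u z - 11\right) = 3 - \left(-11 + u z\right) = 14 - u z$)
$\left(g{\left(9,\left(m{\left(0 \right)} - 5\right)^{2} \right)} - 65\right)^{2} = \left(\left(14 - 9 \left(0 \left(3 + 0\right) - 5\right)^{2}\right) - 65\right)^{2} = \left(\left(14 - 9 \left(0 \cdot 3 - 5\right)^{2}\right) - 65\right)^{2} = \left(\left(14 - 9 \left(0 - 5\right)^{2}\right) - 65\right)^{2} = \left(\left(14 - 9 \left(-5\right)^{2}\right) - 65\right)^{2} = \left(\left(14 - 9 \cdot 25\right) - 65\right)^{2} = \left(\left(14 - 225\right) - 65\right)^{2} = \left(-211 - 65\right)^{2} = \left(-276\right)^{2} = 76176$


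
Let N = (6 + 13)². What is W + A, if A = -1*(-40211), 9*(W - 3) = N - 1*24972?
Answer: 337315/9 ≈ 37479.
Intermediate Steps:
N = 361 (N = 19² = 361)
W = -24584/9 (W = 3 + (361 - 1*24972)/9 = 3 + (361 - 24972)/9 = 3 + (⅑)*(-24611) = 3 - 24611/9 = -24584/9 ≈ -2731.6)
A = 40211
W + A = -24584/9 + 40211 = 337315/9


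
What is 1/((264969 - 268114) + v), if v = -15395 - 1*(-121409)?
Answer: 1/102869 ≈ 9.7211e-6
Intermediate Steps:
v = 106014 (v = -15395 + 121409 = 106014)
1/((264969 - 268114) + v) = 1/((264969 - 268114) + 106014) = 1/(-3145 + 106014) = 1/102869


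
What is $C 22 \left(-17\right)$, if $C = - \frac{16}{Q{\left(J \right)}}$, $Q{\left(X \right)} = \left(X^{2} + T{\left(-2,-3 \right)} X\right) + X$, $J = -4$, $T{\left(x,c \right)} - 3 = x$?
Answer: $748$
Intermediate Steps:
$T{\left(x,c \right)} = 3 + x$
$Q{\left(X \right)} = X^{2} + 2 X$ ($Q{\left(X \right)} = \left(X^{2} + \left(3 - 2\right) X\right) + X = \left(X^{2} + 1 X\right) + X = \left(X^{2} + X\right) + X = \left(X + X^{2}\right) + X = X^{2} + 2 X$)
$C = -2$ ($C = - \frac{16}{\left(-4\right) \left(2 - 4\right)} = - \frac{16}{\left(-4\right) \left(-2\right)} = - \frac{16}{8} = \left(-16\right) \frac{1}{8} = -2$)
$C 22 \left(-17\right) = - 2 \cdot 22 \left(-17\right) = \left(-2\right) \left(-374\right) = 748$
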